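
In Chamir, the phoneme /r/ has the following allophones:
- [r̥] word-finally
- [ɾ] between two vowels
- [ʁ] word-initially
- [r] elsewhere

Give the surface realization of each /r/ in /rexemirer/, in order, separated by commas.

[ʁ], [ɾ], [r̥]

Occurrence 1 (position 1): word-initially → [ʁ].
Occurrence 2 (position 7): between two vowels → [ɾ].
Occurrence 3 (position 9): word-finally → [r̥].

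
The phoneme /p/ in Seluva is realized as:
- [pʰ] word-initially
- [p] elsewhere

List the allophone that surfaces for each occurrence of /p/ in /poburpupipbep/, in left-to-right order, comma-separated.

[pʰ], [p], [p], [p], [p]

Occurrence 1 (position 1): word-initially → [pʰ].
Occurrence 2 (position 6): no conditioning environment matches → elsewhere allophone [p].
Occurrence 3 (position 8): no conditioning environment matches → elsewhere allophone [p].
Occurrence 4 (position 10): no conditioning environment matches → elsewhere allophone [p].
Occurrence 5 (position 13): no conditioning environment matches → elsewhere allophone [p].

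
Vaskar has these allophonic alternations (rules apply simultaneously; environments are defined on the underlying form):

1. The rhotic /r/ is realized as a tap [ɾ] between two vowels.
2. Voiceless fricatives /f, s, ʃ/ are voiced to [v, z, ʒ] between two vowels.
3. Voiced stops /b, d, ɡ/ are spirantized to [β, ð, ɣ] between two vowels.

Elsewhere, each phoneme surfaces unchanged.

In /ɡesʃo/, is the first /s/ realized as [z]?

No

/s/ (between /e/ and /ʃ/) fails the environment for rule 2, so it stays [s].
The actual realization is [s], not [z].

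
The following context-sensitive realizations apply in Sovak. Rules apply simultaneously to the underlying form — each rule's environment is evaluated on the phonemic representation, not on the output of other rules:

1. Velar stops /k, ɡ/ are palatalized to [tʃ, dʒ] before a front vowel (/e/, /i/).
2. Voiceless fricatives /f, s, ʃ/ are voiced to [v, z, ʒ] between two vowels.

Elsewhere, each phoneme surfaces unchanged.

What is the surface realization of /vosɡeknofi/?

[vosdʒeknovi]

/v/ — not in any rule's target class → [v].
/o/ — not in any rule's target class → [o].
/s/ (between /o/ and /ɡ/): rule 2 targets it, but not between two vowels → unchanged [s].
Rule 1 applies to /ɡ/ (between /s/ and /e/: before a front vowel) → [dʒ].
/e/ stays [e].
/k/ — between /e/ and /n/; rule 1 does not apply here → [k].
/n/ (between /k/ and /o/) is unaffected → [n].
/o/ stays [o].
Rule 2 applies to /f/ (between /o/ and /i/: between two vowels) → [v].
/i/ stays [i].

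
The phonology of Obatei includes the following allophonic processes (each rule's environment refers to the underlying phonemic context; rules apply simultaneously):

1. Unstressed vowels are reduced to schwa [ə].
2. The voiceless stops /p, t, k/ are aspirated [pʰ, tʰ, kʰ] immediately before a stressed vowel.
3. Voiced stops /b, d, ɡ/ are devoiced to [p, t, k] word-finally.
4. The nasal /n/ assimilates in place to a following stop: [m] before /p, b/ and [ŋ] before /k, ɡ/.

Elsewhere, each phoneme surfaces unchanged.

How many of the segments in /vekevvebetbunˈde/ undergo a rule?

5

Segments that undergo a rule: /e/ → [ə] (rule 1); /e/ → [ə] (rule 1); /e/ → [ə] (rule 1); /e/ → [ə] (rule 1); /u/ → [ə] (rule 1).
All other segments surface unchanged.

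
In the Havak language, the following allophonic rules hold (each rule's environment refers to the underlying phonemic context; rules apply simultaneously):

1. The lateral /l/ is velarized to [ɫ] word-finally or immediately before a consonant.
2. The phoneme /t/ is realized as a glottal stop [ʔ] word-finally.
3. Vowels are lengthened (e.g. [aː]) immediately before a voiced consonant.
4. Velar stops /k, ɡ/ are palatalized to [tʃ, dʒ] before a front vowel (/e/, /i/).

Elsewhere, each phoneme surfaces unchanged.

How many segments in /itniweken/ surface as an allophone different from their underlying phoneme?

3

Segments that undergo a rule: /i/ → [iː] (rule 3); /k/ → [tʃ] (rule 4); /e/ → [eː] (rule 3).
All other segments surface unchanged.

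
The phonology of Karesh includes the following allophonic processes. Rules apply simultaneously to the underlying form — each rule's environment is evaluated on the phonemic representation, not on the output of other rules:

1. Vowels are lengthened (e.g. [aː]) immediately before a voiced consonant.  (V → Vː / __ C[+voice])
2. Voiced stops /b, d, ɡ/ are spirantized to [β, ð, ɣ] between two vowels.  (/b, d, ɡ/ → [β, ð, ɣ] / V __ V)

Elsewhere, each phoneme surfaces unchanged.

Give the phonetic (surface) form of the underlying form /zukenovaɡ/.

[zukeːnoːvaːɡ]

/z/ stays [z].
/u/ (between /z/ and /k/) is in the target of rule 1 but the environment (before a voiced consonant) is not met → [u].
/k/ (between /u/ and /e/) is unaffected → [k].
/e/ meets the environment for rule 1 (before a voiced consonant) → [eː].
/n/ — not in any rule's target class → [n].
/o/ — between /n/ and /v/, before a voiced consonant — surfaces as [oː] (rule 1).
/v/ (between /o/ and /a/): no rule targets it → [v].
/a/ meets the environment for rule 1 (before a voiced consonant) → [aː].
/ɡ/ — word-final; rule 2 does not apply here → [ɡ].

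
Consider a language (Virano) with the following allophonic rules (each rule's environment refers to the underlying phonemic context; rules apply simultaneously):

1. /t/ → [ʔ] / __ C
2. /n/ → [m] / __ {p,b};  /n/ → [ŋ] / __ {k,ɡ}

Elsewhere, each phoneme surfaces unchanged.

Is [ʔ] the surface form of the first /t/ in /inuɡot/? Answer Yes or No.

/t/ — word-final; rule 1 does not apply here → [t].
The actual realization is [t], not [ʔ].

No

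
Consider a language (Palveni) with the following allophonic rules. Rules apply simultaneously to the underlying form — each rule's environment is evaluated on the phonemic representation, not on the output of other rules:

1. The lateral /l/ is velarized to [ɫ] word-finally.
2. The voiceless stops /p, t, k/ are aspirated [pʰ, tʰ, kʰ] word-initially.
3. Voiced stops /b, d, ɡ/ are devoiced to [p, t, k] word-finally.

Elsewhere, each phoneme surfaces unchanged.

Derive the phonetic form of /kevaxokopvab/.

[kʰevaxokopvap]

/k/ (word-initial): word-initially, so rule 2 applies → [kʰ].
/e/ (between /k/ and /v/): no rule targets it → [e].
/v/ stays [v].
/a/ — not in any rule's target class → [a].
/x/ stays [x].
/o/ stays [o].
/k/ (between /o/ and /o/): rule 2 targets it, but not word-initially → unchanged [k].
/o/ stays [o].
/p/ (between /o/ and /v/) fails the environment for rule 2, so it stays [p].
/v/ — not in any rule's target class → [v].
/a/ (between /v/ and /b/): no rule targets it → [a].
/b/ (word-final): word-finally, so rule 3 applies → [p].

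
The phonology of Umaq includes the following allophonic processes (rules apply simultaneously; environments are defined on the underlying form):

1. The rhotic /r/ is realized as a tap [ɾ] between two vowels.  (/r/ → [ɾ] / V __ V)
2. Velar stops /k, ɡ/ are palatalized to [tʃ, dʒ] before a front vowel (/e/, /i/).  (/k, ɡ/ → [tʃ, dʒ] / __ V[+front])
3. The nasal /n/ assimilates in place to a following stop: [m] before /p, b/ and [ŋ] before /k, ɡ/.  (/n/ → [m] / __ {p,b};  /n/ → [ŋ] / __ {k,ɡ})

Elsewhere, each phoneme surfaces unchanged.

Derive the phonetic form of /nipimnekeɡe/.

/n/ — word-initial; rule 3 does not apply here → [n].
/n/ (between /m/ and /e/) is in the target of rule 3 but the environment (before a labial or velar stop) is not met → [n].
Rule 2 applies to /k/ (between /e/ and /e/: before a front vowel) → [tʃ].
/ɡ/ — between /e/ and /e/, before a front vowel — surfaces as [dʒ] (rule 2).

[nipimnetʃedʒe]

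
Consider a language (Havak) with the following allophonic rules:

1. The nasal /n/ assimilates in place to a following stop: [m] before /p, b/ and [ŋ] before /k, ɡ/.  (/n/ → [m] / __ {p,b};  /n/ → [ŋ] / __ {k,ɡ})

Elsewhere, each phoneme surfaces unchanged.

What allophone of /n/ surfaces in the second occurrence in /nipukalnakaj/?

[n]

/n/ — between /l/ and /a/; rule 1 does not apply here → [n].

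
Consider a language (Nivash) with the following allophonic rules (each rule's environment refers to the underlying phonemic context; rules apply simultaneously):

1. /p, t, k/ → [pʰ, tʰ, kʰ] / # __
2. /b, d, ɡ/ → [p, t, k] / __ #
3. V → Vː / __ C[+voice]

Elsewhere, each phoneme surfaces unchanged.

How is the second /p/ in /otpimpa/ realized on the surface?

/p/ — between /m/ and /a/; rule 1 does not apply here → [p].

[p]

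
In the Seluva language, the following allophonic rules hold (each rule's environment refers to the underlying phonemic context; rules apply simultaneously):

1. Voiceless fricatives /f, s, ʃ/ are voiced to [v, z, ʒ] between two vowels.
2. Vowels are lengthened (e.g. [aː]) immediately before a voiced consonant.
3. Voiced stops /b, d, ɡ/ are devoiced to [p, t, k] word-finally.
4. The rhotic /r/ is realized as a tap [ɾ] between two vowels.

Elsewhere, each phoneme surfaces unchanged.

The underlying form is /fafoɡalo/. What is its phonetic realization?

/f/ (word-initial) is in the target of rule 1 but the environment (between two vowels) is not met → [f].
/a/ (between /f/ and /f/) fails the environment for rule 2, so it stays [a].
/f/ (between /a/ and /o/) occurs between two vowels → [v] by rule 1.
/o/ (between /f/ and /ɡ/): before a voiced consonant, so rule 2 applies → [oː].
/ɡ/ (between /o/ and /a/) is in the target of rule 3 but the environment (word-finally) is not met → [ɡ].
/a/ (between /ɡ/ and /l/) occurs before a voiced consonant → [aː] by rule 2.
/l/ (between /a/ and /o/) is unaffected → [l].
/o/ (word-final): rule 2 targets it, but not before a voiced consonant → unchanged [o].

[favoːɡaːlo]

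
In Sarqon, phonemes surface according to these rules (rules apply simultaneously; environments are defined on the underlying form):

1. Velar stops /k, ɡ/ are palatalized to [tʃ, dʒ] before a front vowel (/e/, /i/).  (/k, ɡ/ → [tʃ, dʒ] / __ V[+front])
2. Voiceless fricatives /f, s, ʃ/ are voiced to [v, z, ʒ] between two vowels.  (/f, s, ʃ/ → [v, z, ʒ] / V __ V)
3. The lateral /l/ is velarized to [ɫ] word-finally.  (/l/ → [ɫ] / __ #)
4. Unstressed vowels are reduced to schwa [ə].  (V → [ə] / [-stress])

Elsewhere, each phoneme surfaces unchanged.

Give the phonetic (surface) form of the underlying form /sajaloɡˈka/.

/s/ (word-initial) fails the environment for rule 2, so it stays [s].
/a/ (between /s/ and /j/): in an unstressed syllable, so rule 4 applies → [ə].
/j/ (between /a/ and /a/): no rule targets it → [j].
Rule 4 applies to /a/ (between /j/ and /l/: in an unstressed syllable) → [ə].
/l/ (between /a/ and /o/) fails the environment for rule 3, so it stays [l].
/o/ meets the environment for rule 4 (in an unstressed syllable) → [ə].
/ɡ/ (between /o/ and /k/) is in the target of rule 1 but the environment (before a front vowel) is not met → [ɡ].
/k/ — between /ɡ/ and /a/; rule 1 does not apply here → [k].
/a/ (word-final): rule 4 targets it, but not in an unstressed syllable → unchanged [a].

[səjələɡˈka]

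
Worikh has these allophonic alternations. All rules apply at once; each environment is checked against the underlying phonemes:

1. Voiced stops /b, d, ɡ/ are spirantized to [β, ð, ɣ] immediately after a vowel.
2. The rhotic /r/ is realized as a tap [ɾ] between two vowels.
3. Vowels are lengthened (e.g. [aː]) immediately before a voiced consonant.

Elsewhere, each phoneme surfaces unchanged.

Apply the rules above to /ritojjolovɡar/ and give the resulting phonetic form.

/r/ (word-initial): rule 2 targets it, but not between two vowels → unchanged [r].
/i/ (between /r/ and /t/): rule 3 targets it, but not before a voiced consonant → unchanged [i].
/o/ (between /t/ and /j/): before a voiced consonant, so rule 3 applies → [oː].
Rule 3 applies to /o/ (between /j/ and /l/: before a voiced consonant) → [oː].
/o/ (between /l/ and /v/): before a voiced consonant, so rule 3 applies → [oː].
/ɡ/ (between /v/ and /a/) is in the target of rule 1 but the environment (immediately after a vowel) is not met → [ɡ].
/a/ (between /ɡ/ and /r/): before a voiced consonant, so rule 3 applies → [aː].
/r/ — word-final; rule 2 does not apply here → [r].

[ritoːjjoːloːvɡaːr]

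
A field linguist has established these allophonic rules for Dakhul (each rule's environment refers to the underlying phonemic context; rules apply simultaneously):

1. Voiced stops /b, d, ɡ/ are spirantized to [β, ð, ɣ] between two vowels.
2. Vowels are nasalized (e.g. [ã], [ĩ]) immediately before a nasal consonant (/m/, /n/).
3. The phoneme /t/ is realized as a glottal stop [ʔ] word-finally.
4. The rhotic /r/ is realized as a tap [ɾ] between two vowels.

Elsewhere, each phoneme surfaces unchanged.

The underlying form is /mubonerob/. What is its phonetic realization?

[muβõneɾob]

/m/ (word-initial) is unaffected → [m].
/u/ — between /m/ and /b/; rule 2 does not apply here → [u].
/b/ (between /u/ and /o/): between two vowels, so rule 1 applies → [β].
Rule 2 applies to /o/ (between /b/ and /n/: before a nasal consonant) → [õ].
/n/ (between /o/ and /e/): no rule targets it → [n].
/e/ — between /n/ and /r/; rule 2 does not apply here → [e].
/r/ (between /e/ and /o/): between two vowels, so rule 4 applies → [ɾ].
/o/ — between /r/ and /b/; rule 2 does not apply here → [o].
/b/ (word-final): rule 1 targets it, but not between two vowels → unchanged [b].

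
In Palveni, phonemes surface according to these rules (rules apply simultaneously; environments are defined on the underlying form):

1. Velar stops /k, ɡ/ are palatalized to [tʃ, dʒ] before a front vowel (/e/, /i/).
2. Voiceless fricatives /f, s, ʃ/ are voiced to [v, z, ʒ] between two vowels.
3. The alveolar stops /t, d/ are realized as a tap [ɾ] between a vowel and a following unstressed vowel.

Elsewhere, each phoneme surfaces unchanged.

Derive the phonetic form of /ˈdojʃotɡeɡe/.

[ˈdojʃotdʒedʒe]

/d/ — word-initial; rule 3 does not apply here → [d].
/o/ stays [o].
/j/ (between /o/ and /ʃ/) is unaffected → [j].
/ʃ/ (between /j/ and /o/) is in the target of rule 2 but the environment (between two vowels) is not met → [ʃ].
/o/ stays [o].
/t/ — between /o/ and /ɡ/; rule 3 does not apply here → [t].
Rule 1 applies to /ɡ/ (between /t/ and /e/: before a front vowel) → [dʒ].
/e/ stays [e].
/ɡ/ (between /e/ and /e/) occurs before a front vowel → [dʒ] by rule 1.
/e/ (word-final): no rule targets it → [e].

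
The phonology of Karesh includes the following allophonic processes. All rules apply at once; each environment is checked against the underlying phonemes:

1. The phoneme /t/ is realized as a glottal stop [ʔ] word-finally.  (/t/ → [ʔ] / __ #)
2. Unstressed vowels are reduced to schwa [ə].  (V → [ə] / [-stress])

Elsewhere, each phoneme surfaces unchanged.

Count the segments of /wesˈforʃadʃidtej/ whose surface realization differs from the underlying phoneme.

Segments that undergo a rule: /e/ → [ə] (rule 2); /a/ → [ə] (rule 2); /i/ → [ə] (rule 2); /e/ → [ə] (rule 2).
All other segments surface unchanged.

4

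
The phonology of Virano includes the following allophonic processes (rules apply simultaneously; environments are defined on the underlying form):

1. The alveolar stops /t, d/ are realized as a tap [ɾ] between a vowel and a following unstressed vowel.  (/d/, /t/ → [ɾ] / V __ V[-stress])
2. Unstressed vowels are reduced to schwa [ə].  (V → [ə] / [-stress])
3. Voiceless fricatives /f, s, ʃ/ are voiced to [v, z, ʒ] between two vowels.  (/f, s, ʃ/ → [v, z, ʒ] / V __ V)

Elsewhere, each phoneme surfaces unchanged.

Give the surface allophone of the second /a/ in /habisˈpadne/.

[a]

/a/ (between /p/ and /d/): rule 2 targets it, but not in an unstressed syllable → unchanged [a].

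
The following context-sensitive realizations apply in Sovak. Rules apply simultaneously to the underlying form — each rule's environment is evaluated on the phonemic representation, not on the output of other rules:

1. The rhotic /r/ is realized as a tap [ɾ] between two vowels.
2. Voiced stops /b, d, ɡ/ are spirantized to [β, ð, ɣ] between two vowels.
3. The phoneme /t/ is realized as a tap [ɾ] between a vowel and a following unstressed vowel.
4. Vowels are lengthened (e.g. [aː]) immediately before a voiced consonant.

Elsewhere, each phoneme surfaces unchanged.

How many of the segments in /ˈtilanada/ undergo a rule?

4

Segments that undergo a rule: /i/ → [iː] (rule 4); /a/ → [aː] (rule 4); /a/ → [aː] (rule 4); /d/ → [ð] (rule 2).
All other segments surface unchanged.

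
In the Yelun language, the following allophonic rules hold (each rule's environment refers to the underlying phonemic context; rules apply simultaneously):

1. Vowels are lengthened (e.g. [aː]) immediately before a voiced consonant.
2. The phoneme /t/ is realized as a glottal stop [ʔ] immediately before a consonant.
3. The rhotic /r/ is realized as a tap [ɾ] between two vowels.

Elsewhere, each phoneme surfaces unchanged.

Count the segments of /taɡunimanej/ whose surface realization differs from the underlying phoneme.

5

Segments that undergo a rule: /a/ → [aː] (rule 1); /u/ → [uː] (rule 1); /i/ → [iː] (rule 1); /a/ → [aː] (rule 1); /e/ → [eː] (rule 1).
All other segments surface unchanged.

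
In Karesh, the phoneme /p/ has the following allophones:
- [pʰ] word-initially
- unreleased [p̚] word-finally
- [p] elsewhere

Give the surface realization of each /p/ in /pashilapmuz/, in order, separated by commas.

[pʰ], [p]

Occurrence 1 (position 1): word-initially → [pʰ].
Occurrence 2 (position 8): no conditioning environment matches → elsewhere allophone [p].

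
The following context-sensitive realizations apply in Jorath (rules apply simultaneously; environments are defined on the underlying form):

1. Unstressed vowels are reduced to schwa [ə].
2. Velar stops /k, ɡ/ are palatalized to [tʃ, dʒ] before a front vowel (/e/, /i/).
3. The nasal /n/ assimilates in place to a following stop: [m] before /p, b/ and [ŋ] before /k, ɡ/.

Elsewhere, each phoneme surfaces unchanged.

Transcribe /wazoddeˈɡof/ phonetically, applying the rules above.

/a/ — between /w/ and /z/, in an unstressed syllable — surfaces as [ə] (rule 1).
Rule 1 applies to /o/ (between /z/ and /d/: in an unstressed syllable) → [ə].
/e/ (between /d/ and /ɡ/): in an unstressed syllable, so rule 1 applies → [ə].
/ɡ/ (between /e/ and /o/): rule 2 targets it, but not before a front vowel → unchanged [ɡ].
/o/ — between /ɡ/ and /f/; rule 1 does not apply here → [o].

[wəzəddəˈɡof]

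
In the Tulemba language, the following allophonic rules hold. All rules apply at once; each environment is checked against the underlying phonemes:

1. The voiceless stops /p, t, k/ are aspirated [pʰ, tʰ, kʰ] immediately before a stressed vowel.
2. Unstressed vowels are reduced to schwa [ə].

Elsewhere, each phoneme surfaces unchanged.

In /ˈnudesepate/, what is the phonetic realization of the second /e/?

[ə]

/e/ (between /s/ and /p/): in an unstressed syllable, so rule 2 applies → [ə].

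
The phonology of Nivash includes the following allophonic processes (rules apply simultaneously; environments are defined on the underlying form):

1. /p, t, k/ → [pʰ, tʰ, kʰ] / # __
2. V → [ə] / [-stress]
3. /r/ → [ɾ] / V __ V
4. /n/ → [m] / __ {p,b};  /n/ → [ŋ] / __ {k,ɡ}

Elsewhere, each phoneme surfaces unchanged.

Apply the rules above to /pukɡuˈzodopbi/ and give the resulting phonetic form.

[pʰəkɡəˈzodəpbə]

/p/ meets the environment for rule 1 (word-initially) → [pʰ].
/u/ (between /p/ and /k/) occurs in an unstressed syllable → [ə] by rule 2.
/k/ — between /u/ and /ɡ/; rule 1 does not apply here → [k].
/u/ (between /ɡ/ and /z/) occurs in an unstressed syllable → [ə] by rule 2.
/o/ (between /z/ and /d/) is in the target of rule 2 but the environment (in an unstressed syllable) is not met → [o].
/o/ (between /d/ and /p/): in an unstressed syllable, so rule 2 applies → [ə].
/p/ (between /o/ and /b/): rule 1 targets it, but not word-initially → unchanged [p].
/i/ — word-final, in an unstressed syllable — surfaces as [ə] (rule 2).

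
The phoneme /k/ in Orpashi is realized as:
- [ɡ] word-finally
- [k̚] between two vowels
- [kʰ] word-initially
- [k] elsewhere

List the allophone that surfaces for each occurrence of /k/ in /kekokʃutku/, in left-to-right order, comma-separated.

[kʰ], [k̚], [k], [k]

Occurrence 1 (position 1): word-initially → [kʰ].
Occurrence 2 (position 3): between two vowels → [k̚].
Occurrence 3 (position 5): no conditioning environment matches → elsewhere allophone [k].
Occurrence 4 (position 9): no conditioning environment matches → elsewhere allophone [k].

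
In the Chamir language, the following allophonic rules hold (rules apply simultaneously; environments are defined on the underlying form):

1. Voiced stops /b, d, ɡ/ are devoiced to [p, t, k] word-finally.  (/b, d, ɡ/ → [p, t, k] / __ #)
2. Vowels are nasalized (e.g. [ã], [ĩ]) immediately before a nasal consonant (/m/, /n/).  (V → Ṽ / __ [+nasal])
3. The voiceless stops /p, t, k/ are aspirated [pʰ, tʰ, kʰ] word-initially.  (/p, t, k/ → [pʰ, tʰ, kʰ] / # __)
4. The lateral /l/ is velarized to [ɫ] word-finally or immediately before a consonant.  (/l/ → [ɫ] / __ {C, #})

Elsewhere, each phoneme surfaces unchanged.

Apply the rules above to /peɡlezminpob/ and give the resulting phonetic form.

/p/ meets the environment for rule 3 (word-initially) → [pʰ].
/e/ (between /p/ and /ɡ/): rule 2 targets it, but not before a nasal consonant → unchanged [e].
/ɡ/ — between /e/ and /l/; rule 1 does not apply here → [ɡ].
/l/ (between /ɡ/ and /e/) fails the environment for rule 4, so it stays [l].
/e/ (between /l/ and /z/): rule 2 targets it, but not before a nasal consonant → unchanged [e].
/z/ (between /e/ and /m/) is unaffected → [z].
/m/ (between /z/ and /i/) is unaffected → [m].
/i/ (between /m/ and /n/) occurs before a nasal consonant → [ĩ] by rule 2.
/n/ (between /i/ and /p/) is unaffected → [n].
/p/ (between /n/ and /o/) fails the environment for rule 3, so it stays [p].
/o/ (between /p/ and /b/) is in the target of rule 2 but the environment (before a nasal consonant) is not met → [o].
/b/ (word-final) occurs word-finally → [p] by rule 1.

[pʰeɡlezmĩnpop]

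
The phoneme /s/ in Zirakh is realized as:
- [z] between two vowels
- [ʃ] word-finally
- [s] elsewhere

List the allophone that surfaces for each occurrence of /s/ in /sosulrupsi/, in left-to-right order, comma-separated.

[s], [z], [s]

Occurrence 1 (position 1): no conditioning environment matches → elsewhere allophone [s].
Occurrence 2 (position 3): between two vowels → [z].
Occurrence 3 (position 9): no conditioning environment matches → elsewhere allophone [s].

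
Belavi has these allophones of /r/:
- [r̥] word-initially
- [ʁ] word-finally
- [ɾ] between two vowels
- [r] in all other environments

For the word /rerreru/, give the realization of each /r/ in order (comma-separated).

[r̥], [r], [r], [ɾ]

Occurrence 1 (position 1): word-initially → [r̥].
Occurrence 2 (position 3): no conditioning environment matches → elsewhere allophone [r].
Occurrence 3 (position 4): no conditioning environment matches → elsewhere allophone [r].
Occurrence 4 (position 6): between two vowels → [ɾ].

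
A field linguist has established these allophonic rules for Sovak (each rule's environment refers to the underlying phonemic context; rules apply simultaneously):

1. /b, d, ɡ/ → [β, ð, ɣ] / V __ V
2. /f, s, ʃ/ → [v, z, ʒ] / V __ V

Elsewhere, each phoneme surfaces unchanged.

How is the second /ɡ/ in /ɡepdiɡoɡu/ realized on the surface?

/ɡ/ (between /i/ and /o/) occurs between two vowels → [ɣ] by rule 1.

[ɣ]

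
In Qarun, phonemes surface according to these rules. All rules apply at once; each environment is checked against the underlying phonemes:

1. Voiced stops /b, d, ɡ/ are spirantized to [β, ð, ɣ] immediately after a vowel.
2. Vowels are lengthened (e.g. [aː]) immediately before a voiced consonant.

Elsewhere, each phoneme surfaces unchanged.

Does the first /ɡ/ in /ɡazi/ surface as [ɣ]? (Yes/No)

/ɡ/ — word-initial; rule 1 does not apply here → [ɡ].
The actual realization is [ɡ], not [ɣ].

No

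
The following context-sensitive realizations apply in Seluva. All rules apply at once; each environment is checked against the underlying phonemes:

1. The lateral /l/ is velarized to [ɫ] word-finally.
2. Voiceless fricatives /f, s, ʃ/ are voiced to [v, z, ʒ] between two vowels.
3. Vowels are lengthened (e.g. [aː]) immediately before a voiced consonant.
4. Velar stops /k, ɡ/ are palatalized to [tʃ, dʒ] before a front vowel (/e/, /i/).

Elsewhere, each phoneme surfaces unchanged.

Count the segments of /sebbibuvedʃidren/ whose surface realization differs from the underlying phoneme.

6

Segments that undergo a rule: /e/ → [eː] (rule 3); /i/ → [iː] (rule 3); /u/ → [uː] (rule 3); /e/ → [eː] (rule 3); /i/ → [iː] (rule 3); /e/ → [eː] (rule 3).
All other segments surface unchanged.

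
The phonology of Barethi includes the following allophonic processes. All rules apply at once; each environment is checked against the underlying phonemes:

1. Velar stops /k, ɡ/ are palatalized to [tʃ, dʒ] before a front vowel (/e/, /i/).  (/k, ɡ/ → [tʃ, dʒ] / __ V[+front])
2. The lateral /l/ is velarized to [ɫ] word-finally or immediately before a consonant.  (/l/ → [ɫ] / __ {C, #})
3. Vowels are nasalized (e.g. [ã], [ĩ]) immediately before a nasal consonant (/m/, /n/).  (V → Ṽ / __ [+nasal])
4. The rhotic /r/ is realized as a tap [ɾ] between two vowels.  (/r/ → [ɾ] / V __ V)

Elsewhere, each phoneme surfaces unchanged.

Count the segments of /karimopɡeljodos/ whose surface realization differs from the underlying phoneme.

4

Segments that undergo a rule: /r/ → [ɾ] (rule 4); /i/ → [ĩ] (rule 3); /ɡ/ → [dʒ] (rule 1); /l/ → [ɫ] (rule 2).
All other segments surface unchanged.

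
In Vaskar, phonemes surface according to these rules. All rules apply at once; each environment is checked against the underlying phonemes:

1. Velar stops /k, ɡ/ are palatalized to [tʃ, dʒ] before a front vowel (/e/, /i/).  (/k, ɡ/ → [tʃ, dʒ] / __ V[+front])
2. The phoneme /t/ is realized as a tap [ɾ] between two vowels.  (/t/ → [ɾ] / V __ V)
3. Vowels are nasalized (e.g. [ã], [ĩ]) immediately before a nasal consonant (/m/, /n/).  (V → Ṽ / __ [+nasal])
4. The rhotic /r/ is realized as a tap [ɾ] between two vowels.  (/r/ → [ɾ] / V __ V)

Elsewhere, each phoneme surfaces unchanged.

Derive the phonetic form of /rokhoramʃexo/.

[rokhoɾãmʃexo]

/r/ (word-initial) fails the environment for rule 4, so it stays [r].
/o/ (between /r/ and /k/) is in the target of rule 3 but the environment (before a nasal consonant) is not met → [o].
/k/ (between /o/ and /h/) is in the target of rule 1 but the environment (before a front vowel) is not met → [k].
/o/ (between /h/ and /r/): rule 3 targets it, but not before a nasal consonant → unchanged [o].
/r/ — between /o/ and /a/, between two vowels — surfaces as [ɾ] (rule 4).
/a/ (between /r/ and /m/): before a nasal consonant, so rule 3 applies → [ã].
/e/ (between /ʃ/ and /x/) is in the target of rule 3 but the environment (before a nasal consonant) is not met → [e].
/o/ (word-final): rule 3 targets it, but not before a nasal consonant → unchanged [o].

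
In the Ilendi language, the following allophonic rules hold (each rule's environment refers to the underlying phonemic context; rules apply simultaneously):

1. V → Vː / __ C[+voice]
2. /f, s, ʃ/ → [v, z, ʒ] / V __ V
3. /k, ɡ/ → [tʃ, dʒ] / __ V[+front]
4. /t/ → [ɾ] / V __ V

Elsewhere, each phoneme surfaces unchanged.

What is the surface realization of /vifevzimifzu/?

[viveːvziːmifzu]

/v/ (word-initial) is unaffected → [v].
/i/ (between /v/ and /f/) fails the environment for rule 1, so it stays [i].
/f/ meets the environment for rule 2 (between two vowels) → [v].
Rule 1 applies to /e/ (between /f/ and /v/: before a voiced consonant) → [eː].
/v/ (between /e/ and /z/): no rule targets it → [v].
/z/ stays [z].
Rule 1 applies to /i/ (between /z/ and /m/: before a voiced consonant) → [iː].
/m/ — not in any rule's target class → [m].
/i/ (between /m/ and /f/) fails the environment for rule 1, so it stays [i].
/f/ (between /i/ and /z/) fails the environment for rule 2, so it stays [f].
/z/ (between /f/ and /u/) is unaffected → [z].
/u/ (word-final) is in the target of rule 1 but the environment (before a voiced consonant) is not met → [u].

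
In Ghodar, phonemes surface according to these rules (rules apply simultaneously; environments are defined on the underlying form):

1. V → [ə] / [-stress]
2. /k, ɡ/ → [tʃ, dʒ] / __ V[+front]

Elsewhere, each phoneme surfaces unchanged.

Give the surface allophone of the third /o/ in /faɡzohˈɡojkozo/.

[ə]

Rule 1 applies to /o/ (between /k/ and /z/: in an unstressed syllable) → [ə].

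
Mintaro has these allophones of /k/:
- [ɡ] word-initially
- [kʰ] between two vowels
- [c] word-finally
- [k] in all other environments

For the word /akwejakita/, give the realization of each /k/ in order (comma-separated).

Occurrence 1 (position 2): no conditioning environment matches → elsewhere allophone [k].
Occurrence 2 (position 7): between two vowels → [kʰ].

[k], [kʰ]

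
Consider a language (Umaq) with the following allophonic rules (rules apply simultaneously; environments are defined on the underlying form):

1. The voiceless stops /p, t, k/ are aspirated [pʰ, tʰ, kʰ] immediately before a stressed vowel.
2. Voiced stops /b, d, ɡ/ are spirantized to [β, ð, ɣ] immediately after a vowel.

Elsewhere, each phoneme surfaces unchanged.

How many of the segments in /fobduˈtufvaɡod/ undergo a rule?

4

Segments that undergo a rule: /b/ → [β] (rule 2); /t/ → [tʰ] (rule 1); /ɡ/ → [ɣ] (rule 2); /d/ → [ð] (rule 2).
All other segments surface unchanged.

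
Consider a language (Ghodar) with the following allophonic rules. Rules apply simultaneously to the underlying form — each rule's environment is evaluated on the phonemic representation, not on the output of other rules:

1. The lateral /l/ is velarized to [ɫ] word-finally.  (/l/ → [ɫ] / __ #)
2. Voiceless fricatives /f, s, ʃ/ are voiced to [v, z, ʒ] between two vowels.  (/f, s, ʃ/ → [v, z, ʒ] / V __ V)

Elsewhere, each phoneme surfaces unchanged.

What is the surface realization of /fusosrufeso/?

/f/ — word-initial; rule 2 does not apply here → [f].
Rule 2 applies to /s/ (between /u/ and /o/: between two vowels) → [z].
/s/ (between /o/ and /r/): rule 2 targets it, but not between two vowels → unchanged [s].
/f/ (between /u/ and /e/): between two vowels, so rule 2 applies → [v].
/s/ — between /e/ and /o/, between two vowels — surfaces as [z] (rule 2).

[fuzosruvezo]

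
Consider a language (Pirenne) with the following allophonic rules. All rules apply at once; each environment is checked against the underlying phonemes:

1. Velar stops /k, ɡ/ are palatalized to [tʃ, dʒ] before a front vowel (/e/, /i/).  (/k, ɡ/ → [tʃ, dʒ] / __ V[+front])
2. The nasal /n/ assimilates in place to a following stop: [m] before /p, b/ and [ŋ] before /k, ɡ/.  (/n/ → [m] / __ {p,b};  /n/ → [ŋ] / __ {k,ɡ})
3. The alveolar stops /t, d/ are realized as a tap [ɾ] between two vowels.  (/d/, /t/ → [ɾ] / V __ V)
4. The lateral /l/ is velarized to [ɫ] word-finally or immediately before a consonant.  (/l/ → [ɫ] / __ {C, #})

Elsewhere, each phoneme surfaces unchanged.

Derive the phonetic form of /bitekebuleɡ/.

/b/ stays [b].
/i/ stays [i].
/t/ (between /i/ and /e/): between two vowels, so rule 3 applies → [ɾ].
/e/ stays [e].
/k/ — between /e/ and /e/, before a front vowel — surfaces as [tʃ] (rule 1).
/e/ stays [e].
/b/ (between /e/ and /u/) is unaffected → [b].
/u/ (between /b/ and /l/): no rule targets it → [u].
/l/ — between /u/ and /e/; rule 4 does not apply here → [l].
/e/ — not in any rule's target class → [e].
/ɡ/ — word-final; rule 1 does not apply here → [ɡ].

[biɾetʃebuleɡ]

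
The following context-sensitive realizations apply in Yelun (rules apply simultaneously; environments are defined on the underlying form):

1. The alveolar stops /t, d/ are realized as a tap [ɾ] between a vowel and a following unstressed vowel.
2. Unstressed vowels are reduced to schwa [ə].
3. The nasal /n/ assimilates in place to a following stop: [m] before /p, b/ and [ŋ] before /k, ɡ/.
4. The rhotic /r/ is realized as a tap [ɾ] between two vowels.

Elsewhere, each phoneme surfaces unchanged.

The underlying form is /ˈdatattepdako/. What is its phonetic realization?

/d/ (word-initial) fails the environment for rule 1, so it stays [d].
/a/ (between /d/ and /t/) is in the target of rule 2 but the environment (in an unstressed syllable) is not met → [a].
/t/ — between /a/ and /a/, between a vowel and a following unstressed vowel — surfaces as [ɾ] (rule 1).
/a/ — between /t/ and /t/, in an unstressed syllable — surfaces as [ə] (rule 2).
/t/ (between /a/ and /t/) fails the environment for rule 1, so it stays [t].
/t/ — between /t/ and /e/; rule 1 does not apply here → [t].
Rule 2 applies to /e/ (between /t/ and /p/: in an unstressed syllable) → [ə].
/p/ (between /e/ and /d/) is unaffected → [p].
/d/ (between /p/ and /a/) fails the environment for rule 1, so it stays [d].
/a/ (between /d/ and /k/): in an unstressed syllable, so rule 2 applies → [ə].
/k/ (between /a/ and /o/): no rule targets it → [k].
Rule 2 applies to /o/ (word-final: in an unstressed syllable) → [ə].

[ˈdaɾəttəpdəkə]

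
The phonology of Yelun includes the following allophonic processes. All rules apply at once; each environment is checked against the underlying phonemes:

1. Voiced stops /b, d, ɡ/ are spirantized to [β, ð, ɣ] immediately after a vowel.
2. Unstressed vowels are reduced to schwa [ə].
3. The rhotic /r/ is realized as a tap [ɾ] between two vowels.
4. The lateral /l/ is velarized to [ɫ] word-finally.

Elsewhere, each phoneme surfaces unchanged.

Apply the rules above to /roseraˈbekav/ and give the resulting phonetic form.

/r/ (word-initial) is in the target of rule 3 but the environment (between two vowels) is not met → [r].
/o/ — between /r/ and /s/, in an unstressed syllable — surfaces as [ə] (rule 2).
/s/ (between /o/ and /e/) is unaffected → [s].
/e/ — between /s/ and /r/, in an unstressed syllable — surfaces as [ə] (rule 2).
/r/ meets the environment for rule 3 (between two vowels) → [ɾ].
/a/ (between /r/ and /b/) occurs in an unstressed syllable → [ə] by rule 2.
Rule 1 applies to /b/ (between /a/ and /e/: immediately after a vowel) → [β].
/e/ (between /b/ and /k/): rule 2 targets it, but not in an unstressed syllable → unchanged [e].
/k/ — not in any rule's target class → [k].
Rule 2 applies to /a/ (between /k/ and /v/: in an unstressed syllable) → [ə].
/v/ (word-final) is unaffected → [v].

[rəsəɾəˈβekəv]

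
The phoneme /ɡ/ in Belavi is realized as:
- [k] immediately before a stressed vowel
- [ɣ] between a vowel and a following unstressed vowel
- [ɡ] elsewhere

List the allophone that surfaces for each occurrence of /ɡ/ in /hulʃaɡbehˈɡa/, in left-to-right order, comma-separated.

[ɡ], [k]

Occurrence 1 (position 6): no conditioning environment matches → elsewhere allophone [ɡ].
Occurrence 2 (position 10): immediately before a stressed vowel → [k].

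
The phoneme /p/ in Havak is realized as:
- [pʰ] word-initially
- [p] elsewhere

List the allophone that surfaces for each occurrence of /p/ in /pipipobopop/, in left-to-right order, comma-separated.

Occurrence 1 (position 1): word-initially → [pʰ].
Occurrence 2 (position 3): no conditioning environment matches → elsewhere allophone [p].
Occurrence 3 (position 5): no conditioning environment matches → elsewhere allophone [p].
Occurrence 4 (position 9): no conditioning environment matches → elsewhere allophone [p].
Occurrence 5 (position 11): no conditioning environment matches → elsewhere allophone [p].

[pʰ], [p], [p], [p], [p]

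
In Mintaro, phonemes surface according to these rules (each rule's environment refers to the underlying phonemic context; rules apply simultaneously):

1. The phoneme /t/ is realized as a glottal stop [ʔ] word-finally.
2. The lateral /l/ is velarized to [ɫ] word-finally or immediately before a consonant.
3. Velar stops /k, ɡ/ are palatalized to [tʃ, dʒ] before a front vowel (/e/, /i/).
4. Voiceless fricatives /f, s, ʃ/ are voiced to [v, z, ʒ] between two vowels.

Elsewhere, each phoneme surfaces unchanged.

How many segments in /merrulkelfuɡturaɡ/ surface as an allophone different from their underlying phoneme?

Segments that undergo a rule: /l/ → [ɫ] (rule 2); /k/ → [tʃ] (rule 3); /l/ → [ɫ] (rule 2).
All other segments surface unchanged.

3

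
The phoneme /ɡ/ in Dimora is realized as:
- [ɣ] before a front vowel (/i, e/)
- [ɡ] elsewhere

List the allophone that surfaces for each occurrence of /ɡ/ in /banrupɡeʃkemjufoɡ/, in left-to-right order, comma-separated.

[ɣ], [ɡ]

Occurrence 1 (position 7): before a front vowel (/i, e/) → [ɣ].
Occurrence 2 (position 17): no conditioning environment matches → elsewhere allophone [ɡ].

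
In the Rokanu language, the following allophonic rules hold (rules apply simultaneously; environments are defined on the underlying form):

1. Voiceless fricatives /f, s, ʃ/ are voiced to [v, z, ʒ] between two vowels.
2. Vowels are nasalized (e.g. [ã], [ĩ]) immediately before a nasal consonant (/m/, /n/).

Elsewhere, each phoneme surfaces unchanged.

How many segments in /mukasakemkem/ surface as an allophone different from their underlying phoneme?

Segments that undergo a rule: /s/ → [z] (rule 1); /e/ → [ẽ] (rule 2); /e/ → [ẽ] (rule 2).
All other segments surface unchanged.

3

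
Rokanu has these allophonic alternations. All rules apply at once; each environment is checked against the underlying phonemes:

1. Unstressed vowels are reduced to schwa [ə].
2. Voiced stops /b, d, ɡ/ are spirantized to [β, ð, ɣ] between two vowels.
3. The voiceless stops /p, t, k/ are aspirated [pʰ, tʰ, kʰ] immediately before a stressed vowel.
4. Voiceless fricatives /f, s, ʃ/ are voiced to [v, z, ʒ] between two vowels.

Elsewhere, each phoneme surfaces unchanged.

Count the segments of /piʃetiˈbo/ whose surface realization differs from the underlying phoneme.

5

Segments that undergo a rule: /i/ → [ə] (rule 1); /ʃ/ → [ʒ] (rule 4); /e/ → [ə] (rule 1); /i/ → [ə] (rule 1); /b/ → [β] (rule 2).
All other segments surface unchanged.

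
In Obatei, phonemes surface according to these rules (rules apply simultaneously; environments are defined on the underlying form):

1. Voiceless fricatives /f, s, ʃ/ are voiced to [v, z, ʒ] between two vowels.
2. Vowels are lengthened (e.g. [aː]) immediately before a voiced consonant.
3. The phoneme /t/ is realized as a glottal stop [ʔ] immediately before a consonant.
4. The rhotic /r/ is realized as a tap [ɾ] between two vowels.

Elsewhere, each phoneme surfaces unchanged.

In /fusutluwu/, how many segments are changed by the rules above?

Segments that undergo a rule: /s/ → [z] (rule 1); /t/ → [ʔ] (rule 3); /u/ → [uː] (rule 2).
All other segments surface unchanged.

3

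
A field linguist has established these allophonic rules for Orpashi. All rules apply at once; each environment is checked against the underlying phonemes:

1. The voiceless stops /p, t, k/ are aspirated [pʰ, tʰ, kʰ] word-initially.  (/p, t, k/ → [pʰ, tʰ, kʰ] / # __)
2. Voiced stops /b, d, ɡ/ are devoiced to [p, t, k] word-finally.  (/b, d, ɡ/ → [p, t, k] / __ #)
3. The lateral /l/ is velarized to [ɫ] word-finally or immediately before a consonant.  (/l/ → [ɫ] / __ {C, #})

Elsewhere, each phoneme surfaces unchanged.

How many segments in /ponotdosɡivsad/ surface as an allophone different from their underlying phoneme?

2

Segments that undergo a rule: /p/ → [pʰ] (rule 1); /d/ → [t] (rule 2).
All other segments surface unchanged.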